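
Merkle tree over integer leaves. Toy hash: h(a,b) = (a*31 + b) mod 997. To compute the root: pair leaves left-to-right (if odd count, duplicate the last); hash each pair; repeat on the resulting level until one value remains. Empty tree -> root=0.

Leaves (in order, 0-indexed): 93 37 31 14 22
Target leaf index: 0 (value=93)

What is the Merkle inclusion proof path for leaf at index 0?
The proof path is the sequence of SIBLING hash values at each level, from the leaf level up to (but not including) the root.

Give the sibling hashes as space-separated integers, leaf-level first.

L0 (leaves): [93, 37, 31, 14, 22], target index=0
L1: h(93,37)=(93*31+37)%997=926 [pair 0] h(31,14)=(31*31+14)%997=975 [pair 1] h(22,22)=(22*31+22)%997=704 [pair 2] -> [926, 975, 704]
  Sibling for proof at L0: 37
L2: h(926,975)=(926*31+975)%997=768 [pair 0] h(704,704)=(704*31+704)%997=594 [pair 1] -> [768, 594]
  Sibling for proof at L1: 975
L3: h(768,594)=(768*31+594)%997=474 [pair 0] -> [474]
  Sibling for proof at L2: 594
Root: 474
Proof path (sibling hashes from leaf to root): [37, 975, 594]

Answer: 37 975 594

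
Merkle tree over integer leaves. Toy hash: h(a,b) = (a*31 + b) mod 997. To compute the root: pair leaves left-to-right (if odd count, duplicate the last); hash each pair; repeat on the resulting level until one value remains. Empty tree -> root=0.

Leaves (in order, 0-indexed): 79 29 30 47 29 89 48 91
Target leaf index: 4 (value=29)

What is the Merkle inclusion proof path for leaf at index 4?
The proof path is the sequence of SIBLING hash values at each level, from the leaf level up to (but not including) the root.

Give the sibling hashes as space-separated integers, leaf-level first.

L0 (leaves): [79, 29, 30, 47, 29, 89, 48, 91], target index=4
L1: h(79,29)=(79*31+29)%997=484 [pair 0] h(30,47)=(30*31+47)%997=977 [pair 1] h(29,89)=(29*31+89)%997=988 [pair 2] h(48,91)=(48*31+91)%997=582 [pair 3] -> [484, 977, 988, 582]
  Sibling for proof at L0: 89
L2: h(484,977)=(484*31+977)%997=29 [pair 0] h(988,582)=(988*31+582)%997=303 [pair 1] -> [29, 303]
  Sibling for proof at L1: 582
L3: h(29,303)=(29*31+303)%997=205 [pair 0] -> [205]
  Sibling for proof at L2: 29
Root: 205
Proof path (sibling hashes from leaf to root): [89, 582, 29]

Answer: 89 582 29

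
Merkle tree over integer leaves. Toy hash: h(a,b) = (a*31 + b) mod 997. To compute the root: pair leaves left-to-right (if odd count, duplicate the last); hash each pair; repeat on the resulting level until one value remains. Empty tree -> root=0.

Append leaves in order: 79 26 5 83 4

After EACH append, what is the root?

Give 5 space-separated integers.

Answer: 79 481 116 194 140

Derivation:
After append 79 (leaves=[79]):
  L0: [79]
  root=79
After append 26 (leaves=[79, 26]):
  L0: [79, 26]
  L1: h(79,26)=(79*31+26)%997=481 -> [481]
  root=481
After append 5 (leaves=[79, 26, 5]):
  L0: [79, 26, 5]
  L1: h(79,26)=(79*31+26)%997=481 h(5,5)=(5*31+5)%997=160 -> [481, 160]
  L2: h(481,160)=(481*31+160)%997=116 -> [116]
  root=116
After append 83 (leaves=[79, 26, 5, 83]):
  L0: [79, 26, 5, 83]
  L1: h(79,26)=(79*31+26)%997=481 h(5,83)=(5*31+83)%997=238 -> [481, 238]
  L2: h(481,238)=(481*31+238)%997=194 -> [194]
  root=194
After append 4 (leaves=[79, 26, 5, 83, 4]):
  L0: [79, 26, 5, 83, 4]
  L1: h(79,26)=(79*31+26)%997=481 h(5,83)=(5*31+83)%997=238 h(4,4)=(4*31+4)%997=128 -> [481, 238, 128]
  L2: h(481,238)=(481*31+238)%997=194 h(128,128)=(128*31+128)%997=108 -> [194, 108]
  L3: h(194,108)=(194*31+108)%997=140 -> [140]
  root=140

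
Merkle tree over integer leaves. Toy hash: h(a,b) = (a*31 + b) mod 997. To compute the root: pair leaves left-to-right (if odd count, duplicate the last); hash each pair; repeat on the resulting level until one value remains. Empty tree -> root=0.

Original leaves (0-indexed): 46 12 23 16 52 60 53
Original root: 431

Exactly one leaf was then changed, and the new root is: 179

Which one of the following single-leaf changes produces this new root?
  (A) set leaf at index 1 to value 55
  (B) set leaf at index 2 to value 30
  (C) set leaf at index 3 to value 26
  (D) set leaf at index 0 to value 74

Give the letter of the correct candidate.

Answer: B

Derivation:
Original leaves: [46, 12, 23, 16, 52, 60, 53]
Target new root: 179
Try each candidate change and compute the resulting root:
Candidate A: set leaf[1] = 55 -> leaves = [46, 55, 23, 16, 52, 60, 53]
  L0: [46, 55, 23, 16, 52, 60, 53]
  L1: h(46,55)=(46*31+55)%997=484 h(23,16)=(23*31+16)%997=729 h(52,60)=(52*31+60)%997=675 h(53,53)=(53*31+53)%997=699 -> [484, 729, 675, 699]
  L2: h(484,729)=(484*31+729)%997=778 h(675,699)=(675*31+699)%997=687 -> [778, 687]
  L3: h(778,687)=(778*31+687)%997=877 -> [877]
  root = 877 != target 179
Candidate B: set leaf[2] = 30 -> leaves = [46, 12, 30, 16, 52, 60, 53]
  L0: [46, 12, 30, 16, 52, 60, 53]
  L1: h(46,12)=(46*31+12)%997=441 h(30,16)=(30*31+16)%997=946 h(52,60)=(52*31+60)%997=675 h(53,53)=(53*31+53)%997=699 -> [441, 946, 675, 699]
  L2: h(441,946)=(441*31+946)%997=659 h(675,699)=(675*31+699)%997=687 -> [659, 687]
  L3: h(659,687)=(659*31+687)%997=179 -> [179]
  root = 179 == target 179  ** MATCH **
Candidate C: set leaf[3] = 26 -> leaves = [46, 12, 23, 26, 52, 60, 53]
  L0: [46, 12, 23, 26, 52, 60, 53]
  L1: h(46,12)=(46*31+12)%997=441 h(23,26)=(23*31+26)%997=739 h(52,60)=(52*31+60)%997=675 h(53,53)=(53*31+53)%997=699 -> [441, 739, 675, 699]
  L2: h(441,739)=(441*31+739)%997=452 h(675,699)=(675*31+699)%997=687 -> [452, 687]
  L3: h(452,687)=(452*31+687)%997=741 -> [741]
  root = 741 != target 179
Candidate D: set leaf[0] = 74 -> leaves = [74, 12, 23, 16, 52, 60, 53]
  L0: [74, 12, 23, 16, 52, 60, 53]
  L1: h(74,12)=(74*31+12)%997=312 h(23,16)=(23*31+16)%997=729 h(52,60)=(52*31+60)%997=675 h(53,53)=(53*31+53)%997=699 -> [312, 729, 675, 699]
  L2: h(312,729)=(312*31+729)%997=431 h(675,699)=(675*31+699)%997=687 -> [431, 687]
  L3: h(431,687)=(431*31+687)%997=90 -> [90]
  root = 90 != target 179
Candidate B produces the target root.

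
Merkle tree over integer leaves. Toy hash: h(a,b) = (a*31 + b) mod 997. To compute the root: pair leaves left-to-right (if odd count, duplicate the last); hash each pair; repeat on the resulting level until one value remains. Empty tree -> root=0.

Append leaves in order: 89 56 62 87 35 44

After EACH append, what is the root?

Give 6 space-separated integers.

After append 89 (leaves=[89]):
  L0: [89]
  root=89
After append 56 (leaves=[89, 56]):
  L0: [89, 56]
  L1: h(89,56)=(89*31+56)%997=821 -> [821]
  root=821
After append 62 (leaves=[89, 56, 62]):
  L0: [89, 56, 62]
  L1: h(89,56)=(89*31+56)%997=821 h(62,62)=(62*31+62)%997=987 -> [821, 987]
  L2: h(821,987)=(821*31+987)%997=516 -> [516]
  root=516
After append 87 (leaves=[89, 56, 62, 87]):
  L0: [89, 56, 62, 87]
  L1: h(89,56)=(89*31+56)%997=821 h(62,87)=(62*31+87)%997=15 -> [821, 15]
  L2: h(821,15)=(821*31+15)%997=541 -> [541]
  root=541
After append 35 (leaves=[89, 56, 62, 87, 35]):
  L0: [89, 56, 62, 87, 35]
  L1: h(89,56)=(89*31+56)%997=821 h(62,87)=(62*31+87)%997=15 h(35,35)=(35*31+35)%997=123 -> [821, 15, 123]
  L2: h(821,15)=(821*31+15)%997=541 h(123,123)=(123*31+123)%997=945 -> [541, 945]
  L3: h(541,945)=(541*31+945)%997=767 -> [767]
  root=767
After append 44 (leaves=[89, 56, 62, 87, 35, 44]):
  L0: [89, 56, 62, 87, 35, 44]
  L1: h(89,56)=(89*31+56)%997=821 h(62,87)=(62*31+87)%997=15 h(35,44)=(35*31+44)%997=132 -> [821, 15, 132]
  L2: h(821,15)=(821*31+15)%997=541 h(132,132)=(132*31+132)%997=236 -> [541, 236]
  L3: h(541,236)=(541*31+236)%997=58 -> [58]
  root=58

Answer: 89 821 516 541 767 58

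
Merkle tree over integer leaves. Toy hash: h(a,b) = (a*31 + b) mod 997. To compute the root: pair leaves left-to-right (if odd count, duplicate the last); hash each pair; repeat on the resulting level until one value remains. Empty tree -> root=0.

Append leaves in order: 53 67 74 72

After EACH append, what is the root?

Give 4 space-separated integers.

After append 53 (leaves=[53]):
  L0: [53]
  root=53
After append 67 (leaves=[53, 67]):
  L0: [53, 67]
  L1: h(53,67)=(53*31+67)%997=713 -> [713]
  root=713
After append 74 (leaves=[53, 67, 74]):
  L0: [53, 67, 74]
  L1: h(53,67)=(53*31+67)%997=713 h(74,74)=(74*31+74)%997=374 -> [713, 374]
  L2: h(713,374)=(713*31+374)%997=543 -> [543]
  root=543
After append 72 (leaves=[53, 67, 74, 72]):
  L0: [53, 67, 74, 72]
  L1: h(53,67)=(53*31+67)%997=713 h(74,72)=(74*31+72)%997=372 -> [713, 372]
  L2: h(713,372)=(713*31+372)%997=541 -> [541]
  root=541

Answer: 53 713 543 541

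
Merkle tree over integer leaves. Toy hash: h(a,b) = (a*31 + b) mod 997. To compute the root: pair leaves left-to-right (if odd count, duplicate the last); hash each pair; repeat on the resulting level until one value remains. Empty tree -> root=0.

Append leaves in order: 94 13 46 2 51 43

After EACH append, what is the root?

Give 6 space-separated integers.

Answer: 94 933 485 441 93 834

Derivation:
After append 94 (leaves=[94]):
  L0: [94]
  root=94
After append 13 (leaves=[94, 13]):
  L0: [94, 13]
  L1: h(94,13)=(94*31+13)%997=933 -> [933]
  root=933
After append 46 (leaves=[94, 13, 46]):
  L0: [94, 13, 46]
  L1: h(94,13)=(94*31+13)%997=933 h(46,46)=(46*31+46)%997=475 -> [933, 475]
  L2: h(933,475)=(933*31+475)%997=485 -> [485]
  root=485
After append 2 (leaves=[94, 13, 46, 2]):
  L0: [94, 13, 46, 2]
  L1: h(94,13)=(94*31+13)%997=933 h(46,2)=(46*31+2)%997=431 -> [933, 431]
  L2: h(933,431)=(933*31+431)%997=441 -> [441]
  root=441
After append 51 (leaves=[94, 13, 46, 2, 51]):
  L0: [94, 13, 46, 2, 51]
  L1: h(94,13)=(94*31+13)%997=933 h(46,2)=(46*31+2)%997=431 h(51,51)=(51*31+51)%997=635 -> [933, 431, 635]
  L2: h(933,431)=(933*31+431)%997=441 h(635,635)=(635*31+635)%997=380 -> [441, 380]
  L3: h(441,380)=(441*31+380)%997=93 -> [93]
  root=93
After append 43 (leaves=[94, 13, 46, 2, 51, 43]):
  L0: [94, 13, 46, 2, 51, 43]
  L1: h(94,13)=(94*31+13)%997=933 h(46,2)=(46*31+2)%997=431 h(51,43)=(51*31+43)%997=627 -> [933, 431, 627]
  L2: h(933,431)=(933*31+431)%997=441 h(627,627)=(627*31+627)%997=124 -> [441, 124]
  L3: h(441,124)=(441*31+124)%997=834 -> [834]
  root=834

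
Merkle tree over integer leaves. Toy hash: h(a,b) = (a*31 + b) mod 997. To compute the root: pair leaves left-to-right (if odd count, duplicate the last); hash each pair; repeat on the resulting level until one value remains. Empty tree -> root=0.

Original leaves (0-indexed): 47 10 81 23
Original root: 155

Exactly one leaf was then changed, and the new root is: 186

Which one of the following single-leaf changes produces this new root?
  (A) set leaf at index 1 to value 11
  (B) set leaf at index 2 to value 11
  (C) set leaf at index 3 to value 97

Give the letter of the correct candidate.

Original leaves: [47, 10, 81, 23]
Target new root: 186
Try each candidate change and compute the resulting root:
Candidate A: set leaf[1] = 11 -> leaves = [47, 11, 81, 23]
  L0: [47, 11, 81, 23]
  L1: h(47,11)=(47*31+11)%997=471 h(81,23)=(81*31+23)%997=540 -> [471, 540]
  L2: h(471,540)=(471*31+540)%997=186 -> [186]
  root = 186 == target 186  ** MATCH **
Candidate B: set leaf[2] = 11 -> leaves = [47, 10, 11, 23]
  L0: [47, 10, 11, 23]
  L1: h(47,10)=(47*31+10)%997=470 h(11,23)=(11*31+23)%997=364 -> [470, 364]
  L2: h(470,364)=(470*31+364)%997=976 -> [976]
  root = 976 != target 186
Candidate C: set leaf[3] = 97 -> leaves = [47, 10, 81, 97]
  L0: [47, 10, 81, 97]
  L1: h(47,10)=(47*31+10)%997=470 h(81,97)=(81*31+97)%997=614 -> [470, 614]
  L2: h(470,614)=(470*31+614)%997=229 -> [229]
  root = 229 != target 186
Candidate A produces the target root.

Answer: A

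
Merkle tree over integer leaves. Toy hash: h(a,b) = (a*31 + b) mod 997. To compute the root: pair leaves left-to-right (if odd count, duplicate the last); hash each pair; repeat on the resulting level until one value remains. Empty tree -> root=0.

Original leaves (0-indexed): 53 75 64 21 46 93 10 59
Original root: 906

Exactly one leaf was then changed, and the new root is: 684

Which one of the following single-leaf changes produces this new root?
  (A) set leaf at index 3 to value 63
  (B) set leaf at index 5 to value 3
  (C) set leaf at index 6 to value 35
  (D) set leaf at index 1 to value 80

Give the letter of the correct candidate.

Answer: C

Derivation:
Original leaves: [53, 75, 64, 21, 46, 93, 10, 59]
Target new root: 684
Try each candidate change and compute the resulting root:
Candidate A: set leaf[3] = 63 -> leaves = [53, 75, 64, 63, 46, 93, 10, 59]
  L0: [53, 75, 64, 63, 46, 93, 10, 59]
  L1: h(53,75)=(53*31+75)%997=721 h(64,63)=(64*31+63)%997=53 h(46,93)=(46*31+93)%997=522 h(10,59)=(10*31+59)%997=369 -> [721, 53, 522, 369]
  L2: h(721,53)=(721*31+53)%997=470 h(522,369)=(522*31+369)%997=599 -> [470, 599]
  L3: h(470,599)=(470*31+599)%997=214 -> [214]
  root = 214 != target 684
Candidate B: set leaf[5] = 3 -> leaves = [53, 75, 64, 21, 46, 3, 10, 59]
  L0: [53, 75, 64, 21, 46, 3, 10, 59]
  L1: h(53,75)=(53*31+75)%997=721 h(64,21)=(64*31+21)%997=11 h(46,3)=(46*31+3)%997=432 h(10,59)=(10*31+59)%997=369 -> [721, 11, 432, 369]
  L2: h(721,11)=(721*31+11)%997=428 h(432,369)=(432*31+369)%997=800 -> [428, 800]
  L3: h(428,800)=(428*31+800)%997=110 -> [110]
  root = 110 != target 684
Candidate C: set leaf[6] = 35 -> leaves = [53, 75, 64, 21, 46, 93, 35, 59]
  L0: [53, 75, 64, 21, 46, 93, 35, 59]
  L1: h(53,75)=(53*31+75)%997=721 h(64,21)=(64*31+21)%997=11 h(46,93)=(46*31+93)%997=522 h(35,59)=(35*31+59)%997=147 -> [721, 11, 522, 147]
  L2: h(721,11)=(721*31+11)%997=428 h(522,147)=(522*31+147)%997=377 -> [428, 377]
  L3: h(428,377)=(428*31+377)%997=684 -> [684]
  root = 684 == target 684  ** MATCH **
Candidate D: set leaf[1] = 80 -> leaves = [53, 80, 64, 21, 46, 93, 10, 59]
  L0: [53, 80, 64, 21, 46, 93, 10, 59]
  L1: h(53,80)=(53*31+80)%997=726 h(64,21)=(64*31+21)%997=11 h(46,93)=(46*31+93)%997=522 h(10,59)=(10*31+59)%997=369 -> [726, 11, 522, 369]
  L2: h(726,11)=(726*31+11)%997=583 h(522,369)=(522*31+369)%997=599 -> [583, 599]
  L3: h(583,599)=(583*31+599)%997=726 -> [726]
  root = 726 != target 684
Candidate C produces the target root.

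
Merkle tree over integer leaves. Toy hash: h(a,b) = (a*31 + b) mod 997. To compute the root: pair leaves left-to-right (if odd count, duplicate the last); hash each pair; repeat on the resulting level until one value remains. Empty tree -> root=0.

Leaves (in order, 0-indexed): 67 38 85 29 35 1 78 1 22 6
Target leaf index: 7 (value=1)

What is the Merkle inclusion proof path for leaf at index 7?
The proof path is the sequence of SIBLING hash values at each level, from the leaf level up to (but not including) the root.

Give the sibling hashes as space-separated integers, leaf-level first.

L0 (leaves): [67, 38, 85, 29, 35, 1, 78, 1, 22, 6], target index=7
L1: h(67,38)=(67*31+38)%997=121 [pair 0] h(85,29)=(85*31+29)%997=670 [pair 1] h(35,1)=(35*31+1)%997=89 [pair 2] h(78,1)=(78*31+1)%997=425 [pair 3] h(22,6)=(22*31+6)%997=688 [pair 4] -> [121, 670, 89, 425, 688]
  Sibling for proof at L0: 78
L2: h(121,670)=(121*31+670)%997=433 [pair 0] h(89,425)=(89*31+425)%997=193 [pair 1] h(688,688)=(688*31+688)%997=82 [pair 2] -> [433, 193, 82]
  Sibling for proof at L1: 89
L3: h(433,193)=(433*31+193)%997=655 [pair 0] h(82,82)=(82*31+82)%997=630 [pair 1] -> [655, 630]
  Sibling for proof at L2: 433
L4: h(655,630)=(655*31+630)%997=995 [pair 0] -> [995]
  Sibling for proof at L3: 630
Root: 995
Proof path (sibling hashes from leaf to root): [78, 89, 433, 630]

Answer: 78 89 433 630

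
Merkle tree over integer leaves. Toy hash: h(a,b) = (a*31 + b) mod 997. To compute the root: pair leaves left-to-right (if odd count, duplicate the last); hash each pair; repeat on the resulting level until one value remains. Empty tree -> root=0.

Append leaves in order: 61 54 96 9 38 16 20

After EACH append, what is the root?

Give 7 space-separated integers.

Answer: 61 948 556 469 610 903 349

Derivation:
After append 61 (leaves=[61]):
  L0: [61]
  root=61
After append 54 (leaves=[61, 54]):
  L0: [61, 54]
  L1: h(61,54)=(61*31+54)%997=948 -> [948]
  root=948
After append 96 (leaves=[61, 54, 96]):
  L0: [61, 54, 96]
  L1: h(61,54)=(61*31+54)%997=948 h(96,96)=(96*31+96)%997=81 -> [948, 81]
  L2: h(948,81)=(948*31+81)%997=556 -> [556]
  root=556
After append 9 (leaves=[61, 54, 96, 9]):
  L0: [61, 54, 96, 9]
  L1: h(61,54)=(61*31+54)%997=948 h(96,9)=(96*31+9)%997=991 -> [948, 991]
  L2: h(948,991)=(948*31+991)%997=469 -> [469]
  root=469
After append 38 (leaves=[61, 54, 96, 9, 38]):
  L0: [61, 54, 96, 9, 38]
  L1: h(61,54)=(61*31+54)%997=948 h(96,9)=(96*31+9)%997=991 h(38,38)=(38*31+38)%997=219 -> [948, 991, 219]
  L2: h(948,991)=(948*31+991)%997=469 h(219,219)=(219*31+219)%997=29 -> [469, 29]
  L3: h(469,29)=(469*31+29)%997=610 -> [610]
  root=610
After append 16 (leaves=[61, 54, 96, 9, 38, 16]):
  L0: [61, 54, 96, 9, 38, 16]
  L1: h(61,54)=(61*31+54)%997=948 h(96,9)=(96*31+9)%997=991 h(38,16)=(38*31+16)%997=197 -> [948, 991, 197]
  L2: h(948,991)=(948*31+991)%997=469 h(197,197)=(197*31+197)%997=322 -> [469, 322]
  L3: h(469,322)=(469*31+322)%997=903 -> [903]
  root=903
After append 20 (leaves=[61, 54, 96, 9, 38, 16, 20]):
  L0: [61, 54, 96, 9, 38, 16, 20]
  L1: h(61,54)=(61*31+54)%997=948 h(96,9)=(96*31+9)%997=991 h(38,16)=(38*31+16)%997=197 h(20,20)=(20*31+20)%997=640 -> [948, 991, 197, 640]
  L2: h(948,991)=(948*31+991)%997=469 h(197,640)=(197*31+640)%997=765 -> [469, 765]
  L3: h(469,765)=(469*31+765)%997=349 -> [349]
  root=349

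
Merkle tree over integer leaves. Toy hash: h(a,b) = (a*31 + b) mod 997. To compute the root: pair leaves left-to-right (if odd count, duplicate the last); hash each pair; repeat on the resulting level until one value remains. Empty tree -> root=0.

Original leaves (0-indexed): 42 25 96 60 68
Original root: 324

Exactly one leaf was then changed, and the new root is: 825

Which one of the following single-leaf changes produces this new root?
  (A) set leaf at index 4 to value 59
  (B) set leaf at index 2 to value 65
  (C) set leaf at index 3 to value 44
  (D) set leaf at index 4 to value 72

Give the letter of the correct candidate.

Original leaves: [42, 25, 96, 60, 68]
Target new root: 825
Try each candidate change and compute the resulting root:
Candidate A: set leaf[4] = 59 -> leaves = [42, 25, 96, 60, 59]
  L0: [42, 25, 96, 60, 59]
  L1: h(42,25)=(42*31+25)%997=330 h(96,60)=(96*31+60)%997=45 h(59,59)=(59*31+59)%997=891 -> [330, 45, 891]
  L2: h(330,45)=(330*31+45)%997=305 h(891,891)=(891*31+891)%997=596 -> [305, 596]
  L3: h(305,596)=(305*31+596)%997=81 -> [81]
  root = 81 != target 825
Candidate B: set leaf[2] = 65 -> leaves = [42, 25, 65, 60, 68]
  L0: [42, 25, 65, 60, 68]
  L1: h(42,25)=(42*31+25)%997=330 h(65,60)=(65*31+60)%997=81 h(68,68)=(68*31+68)%997=182 -> [330, 81, 182]
  L2: h(330,81)=(330*31+81)%997=341 h(182,182)=(182*31+182)%997=839 -> [341, 839]
  L3: h(341,839)=(341*31+839)%997=443 -> [443]
  root = 443 != target 825
Candidate C: set leaf[3] = 44 -> leaves = [42, 25, 96, 44, 68]
  L0: [42, 25, 96, 44, 68]
  L1: h(42,25)=(42*31+25)%997=330 h(96,44)=(96*31+44)%997=29 h(68,68)=(68*31+68)%997=182 -> [330, 29, 182]
  L2: h(330,29)=(330*31+29)%997=289 h(182,182)=(182*31+182)%997=839 -> [289, 839]
  L3: h(289,839)=(289*31+839)%997=825 -> [825]
  root = 825 == target 825  ** MATCH **
Candidate D: set leaf[4] = 72 -> leaves = [42, 25, 96, 60, 72]
  L0: [42, 25, 96, 60, 72]
  L1: h(42,25)=(42*31+25)%997=330 h(96,60)=(96*31+60)%997=45 h(72,72)=(72*31+72)%997=310 -> [330, 45, 310]
  L2: h(330,45)=(330*31+45)%997=305 h(310,310)=(310*31+310)%997=947 -> [305, 947]
  L3: h(305,947)=(305*31+947)%997=432 -> [432]
  root = 432 != target 825
Candidate C produces the target root.

Answer: C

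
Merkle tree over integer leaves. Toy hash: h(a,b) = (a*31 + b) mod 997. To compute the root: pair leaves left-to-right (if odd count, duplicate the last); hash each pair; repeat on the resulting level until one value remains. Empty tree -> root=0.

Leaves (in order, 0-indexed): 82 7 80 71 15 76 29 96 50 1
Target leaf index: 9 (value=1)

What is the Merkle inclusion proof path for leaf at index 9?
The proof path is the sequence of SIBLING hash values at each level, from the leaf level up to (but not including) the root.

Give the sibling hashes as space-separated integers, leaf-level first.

Answer: 50 554 779 98

Derivation:
L0 (leaves): [82, 7, 80, 71, 15, 76, 29, 96, 50, 1], target index=9
L1: h(82,7)=(82*31+7)%997=555 [pair 0] h(80,71)=(80*31+71)%997=557 [pair 1] h(15,76)=(15*31+76)%997=541 [pair 2] h(29,96)=(29*31+96)%997=995 [pair 3] h(50,1)=(50*31+1)%997=554 [pair 4] -> [555, 557, 541, 995, 554]
  Sibling for proof at L0: 50
L2: h(555,557)=(555*31+557)%997=813 [pair 0] h(541,995)=(541*31+995)%997=817 [pair 1] h(554,554)=(554*31+554)%997=779 [pair 2] -> [813, 817, 779]
  Sibling for proof at L1: 554
L3: h(813,817)=(813*31+817)%997=98 [pair 0] h(779,779)=(779*31+779)%997=3 [pair 1] -> [98, 3]
  Sibling for proof at L2: 779
L4: h(98,3)=(98*31+3)%997=50 [pair 0] -> [50]
  Sibling for proof at L3: 98
Root: 50
Proof path (sibling hashes from leaf to root): [50, 554, 779, 98]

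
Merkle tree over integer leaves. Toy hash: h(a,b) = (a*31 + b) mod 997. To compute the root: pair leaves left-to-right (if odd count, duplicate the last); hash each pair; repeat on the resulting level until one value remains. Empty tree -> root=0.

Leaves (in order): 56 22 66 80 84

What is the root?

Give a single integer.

Answer: 898

Derivation:
L0: [56, 22, 66, 80, 84]
L1: h(56,22)=(56*31+22)%997=761 h(66,80)=(66*31+80)%997=132 h(84,84)=(84*31+84)%997=694 -> [761, 132, 694]
L2: h(761,132)=(761*31+132)%997=792 h(694,694)=(694*31+694)%997=274 -> [792, 274]
L3: h(792,274)=(792*31+274)%997=898 -> [898]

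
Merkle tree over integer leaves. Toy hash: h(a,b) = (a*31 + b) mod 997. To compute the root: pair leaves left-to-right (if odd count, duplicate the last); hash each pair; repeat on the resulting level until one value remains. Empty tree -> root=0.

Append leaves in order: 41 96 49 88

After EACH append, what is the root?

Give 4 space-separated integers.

Answer: 41 370 77 116

Derivation:
After append 41 (leaves=[41]):
  L0: [41]
  root=41
After append 96 (leaves=[41, 96]):
  L0: [41, 96]
  L1: h(41,96)=(41*31+96)%997=370 -> [370]
  root=370
After append 49 (leaves=[41, 96, 49]):
  L0: [41, 96, 49]
  L1: h(41,96)=(41*31+96)%997=370 h(49,49)=(49*31+49)%997=571 -> [370, 571]
  L2: h(370,571)=(370*31+571)%997=77 -> [77]
  root=77
After append 88 (leaves=[41, 96, 49, 88]):
  L0: [41, 96, 49, 88]
  L1: h(41,96)=(41*31+96)%997=370 h(49,88)=(49*31+88)%997=610 -> [370, 610]
  L2: h(370,610)=(370*31+610)%997=116 -> [116]
  root=116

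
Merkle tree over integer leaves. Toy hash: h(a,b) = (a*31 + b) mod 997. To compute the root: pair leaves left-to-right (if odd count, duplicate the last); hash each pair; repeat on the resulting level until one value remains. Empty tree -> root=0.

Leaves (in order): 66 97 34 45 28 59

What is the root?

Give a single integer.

L0: [66, 97, 34, 45, 28, 59]
L1: h(66,97)=(66*31+97)%997=149 h(34,45)=(34*31+45)%997=102 h(28,59)=(28*31+59)%997=927 -> [149, 102, 927]
L2: h(149,102)=(149*31+102)%997=733 h(927,927)=(927*31+927)%997=751 -> [733, 751]
L3: h(733,751)=(733*31+751)%997=543 -> [543]

Answer: 543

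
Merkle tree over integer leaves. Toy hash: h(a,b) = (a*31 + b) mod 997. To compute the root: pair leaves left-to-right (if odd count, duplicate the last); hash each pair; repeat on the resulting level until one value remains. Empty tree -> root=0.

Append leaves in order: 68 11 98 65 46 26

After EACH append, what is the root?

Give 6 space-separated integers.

Answer: 68 125 32 996 214 571

Derivation:
After append 68 (leaves=[68]):
  L0: [68]
  root=68
After append 11 (leaves=[68, 11]):
  L0: [68, 11]
  L1: h(68,11)=(68*31+11)%997=125 -> [125]
  root=125
After append 98 (leaves=[68, 11, 98]):
  L0: [68, 11, 98]
  L1: h(68,11)=(68*31+11)%997=125 h(98,98)=(98*31+98)%997=145 -> [125, 145]
  L2: h(125,145)=(125*31+145)%997=32 -> [32]
  root=32
After append 65 (leaves=[68, 11, 98, 65]):
  L0: [68, 11, 98, 65]
  L1: h(68,11)=(68*31+11)%997=125 h(98,65)=(98*31+65)%997=112 -> [125, 112]
  L2: h(125,112)=(125*31+112)%997=996 -> [996]
  root=996
After append 46 (leaves=[68, 11, 98, 65, 46]):
  L0: [68, 11, 98, 65, 46]
  L1: h(68,11)=(68*31+11)%997=125 h(98,65)=(98*31+65)%997=112 h(46,46)=(46*31+46)%997=475 -> [125, 112, 475]
  L2: h(125,112)=(125*31+112)%997=996 h(475,475)=(475*31+475)%997=245 -> [996, 245]
  L3: h(996,245)=(996*31+245)%997=214 -> [214]
  root=214
After append 26 (leaves=[68, 11, 98, 65, 46, 26]):
  L0: [68, 11, 98, 65, 46, 26]
  L1: h(68,11)=(68*31+11)%997=125 h(98,65)=(98*31+65)%997=112 h(46,26)=(46*31+26)%997=455 -> [125, 112, 455]
  L2: h(125,112)=(125*31+112)%997=996 h(455,455)=(455*31+455)%997=602 -> [996, 602]
  L3: h(996,602)=(996*31+602)%997=571 -> [571]
  root=571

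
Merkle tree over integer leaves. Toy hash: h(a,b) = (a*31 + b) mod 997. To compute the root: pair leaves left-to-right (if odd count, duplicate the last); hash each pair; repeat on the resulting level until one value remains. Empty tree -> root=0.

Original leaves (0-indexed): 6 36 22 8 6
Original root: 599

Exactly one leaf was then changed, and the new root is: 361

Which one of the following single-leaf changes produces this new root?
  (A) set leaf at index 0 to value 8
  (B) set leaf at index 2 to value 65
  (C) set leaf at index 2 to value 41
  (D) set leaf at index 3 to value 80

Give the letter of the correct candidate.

Original leaves: [6, 36, 22, 8, 6]
Target new root: 361
Try each candidate change and compute the resulting root:
Candidate A: set leaf[0] = 8 -> leaves = [8, 36, 22, 8, 6]
  L0: [8, 36, 22, 8, 6]
  L1: h(8,36)=(8*31+36)%997=284 h(22,8)=(22*31+8)%997=690 h(6,6)=(6*31+6)%997=192 -> [284, 690, 192]
  L2: h(284,690)=(284*31+690)%997=521 h(192,192)=(192*31+192)%997=162 -> [521, 162]
  L3: h(521,162)=(521*31+162)%997=361 -> [361]
  root = 361 == target 361  ** MATCH **
Candidate B: set leaf[2] = 65 -> leaves = [6, 36, 65, 8, 6]
  L0: [6, 36, 65, 8, 6]
  L1: h(6,36)=(6*31+36)%997=222 h(65,8)=(65*31+8)%997=29 h(6,6)=(6*31+6)%997=192 -> [222, 29, 192]
  L2: h(222,29)=(222*31+29)%997=929 h(192,192)=(192*31+192)%997=162 -> [929, 162]
  L3: h(929,162)=(929*31+162)%997=48 -> [48]
  root = 48 != target 361
Candidate C: set leaf[2] = 41 -> leaves = [6, 36, 41, 8, 6]
  L0: [6, 36, 41, 8, 6]
  L1: h(6,36)=(6*31+36)%997=222 h(41,8)=(41*31+8)%997=282 h(6,6)=(6*31+6)%997=192 -> [222, 282, 192]
  L2: h(222,282)=(222*31+282)%997=185 h(192,192)=(192*31+192)%997=162 -> [185, 162]
  L3: h(185,162)=(185*31+162)%997=912 -> [912]
  root = 912 != target 361
Candidate D: set leaf[3] = 80 -> leaves = [6, 36, 22, 80, 6]
  L0: [6, 36, 22, 80, 6]
  L1: h(6,36)=(6*31+36)%997=222 h(22,80)=(22*31+80)%997=762 h(6,6)=(6*31+6)%997=192 -> [222, 762, 192]
  L2: h(222,762)=(222*31+762)%997=665 h(192,192)=(192*31+192)%997=162 -> [665, 162]
  L3: h(665,162)=(665*31+162)%997=837 -> [837]
  root = 837 != target 361
Candidate A produces the target root.

Answer: A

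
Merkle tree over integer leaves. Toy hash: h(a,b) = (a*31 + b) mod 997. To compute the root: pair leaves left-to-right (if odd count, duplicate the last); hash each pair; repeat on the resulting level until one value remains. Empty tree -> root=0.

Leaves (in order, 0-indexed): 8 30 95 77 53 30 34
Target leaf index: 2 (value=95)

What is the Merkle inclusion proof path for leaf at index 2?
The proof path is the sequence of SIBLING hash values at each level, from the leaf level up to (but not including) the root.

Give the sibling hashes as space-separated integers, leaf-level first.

L0 (leaves): [8, 30, 95, 77, 53, 30, 34], target index=2
L1: h(8,30)=(8*31+30)%997=278 [pair 0] h(95,77)=(95*31+77)%997=31 [pair 1] h(53,30)=(53*31+30)%997=676 [pair 2] h(34,34)=(34*31+34)%997=91 [pair 3] -> [278, 31, 676, 91]
  Sibling for proof at L0: 77
L2: h(278,31)=(278*31+31)%997=673 [pair 0] h(676,91)=(676*31+91)%997=110 [pair 1] -> [673, 110]
  Sibling for proof at L1: 278
L3: h(673,110)=(673*31+110)%997=36 [pair 0] -> [36]
  Sibling for proof at L2: 110
Root: 36
Proof path (sibling hashes from leaf to root): [77, 278, 110]

Answer: 77 278 110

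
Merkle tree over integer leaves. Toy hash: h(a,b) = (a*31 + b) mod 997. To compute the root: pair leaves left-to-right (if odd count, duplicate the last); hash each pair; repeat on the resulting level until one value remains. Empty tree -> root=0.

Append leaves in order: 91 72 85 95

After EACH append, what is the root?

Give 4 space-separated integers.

After append 91 (leaves=[91]):
  L0: [91]
  root=91
After append 72 (leaves=[91, 72]):
  L0: [91, 72]
  L1: h(91,72)=(91*31+72)%997=899 -> [899]
  root=899
After append 85 (leaves=[91, 72, 85]):
  L0: [91, 72, 85]
  L1: h(91,72)=(91*31+72)%997=899 h(85,85)=(85*31+85)%997=726 -> [899, 726]
  L2: h(899,726)=(899*31+726)%997=679 -> [679]
  root=679
After append 95 (leaves=[91, 72, 85, 95]):
  L0: [91, 72, 85, 95]
  L1: h(91,72)=(91*31+72)%997=899 h(85,95)=(85*31+95)%997=736 -> [899, 736]
  L2: h(899,736)=(899*31+736)%997=689 -> [689]
  root=689

Answer: 91 899 679 689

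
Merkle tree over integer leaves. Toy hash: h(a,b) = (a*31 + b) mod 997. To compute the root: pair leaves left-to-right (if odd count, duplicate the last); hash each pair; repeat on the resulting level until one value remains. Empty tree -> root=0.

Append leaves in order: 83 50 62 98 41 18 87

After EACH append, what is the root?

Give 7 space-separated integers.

Answer: 83 629 546 582 206 467 965

Derivation:
After append 83 (leaves=[83]):
  L0: [83]
  root=83
After append 50 (leaves=[83, 50]):
  L0: [83, 50]
  L1: h(83,50)=(83*31+50)%997=629 -> [629]
  root=629
After append 62 (leaves=[83, 50, 62]):
  L0: [83, 50, 62]
  L1: h(83,50)=(83*31+50)%997=629 h(62,62)=(62*31+62)%997=987 -> [629, 987]
  L2: h(629,987)=(629*31+987)%997=546 -> [546]
  root=546
After append 98 (leaves=[83, 50, 62, 98]):
  L0: [83, 50, 62, 98]
  L1: h(83,50)=(83*31+50)%997=629 h(62,98)=(62*31+98)%997=26 -> [629, 26]
  L2: h(629,26)=(629*31+26)%997=582 -> [582]
  root=582
After append 41 (leaves=[83, 50, 62, 98, 41]):
  L0: [83, 50, 62, 98, 41]
  L1: h(83,50)=(83*31+50)%997=629 h(62,98)=(62*31+98)%997=26 h(41,41)=(41*31+41)%997=315 -> [629, 26, 315]
  L2: h(629,26)=(629*31+26)%997=582 h(315,315)=(315*31+315)%997=110 -> [582, 110]
  L3: h(582,110)=(582*31+110)%997=206 -> [206]
  root=206
After append 18 (leaves=[83, 50, 62, 98, 41, 18]):
  L0: [83, 50, 62, 98, 41, 18]
  L1: h(83,50)=(83*31+50)%997=629 h(62,98)=(62*31+98)%997=26 h(41,18)=(41*31+18)%997=292 -> [629, 26, 292]
  L2: h(629,26)=(629*31+26)%997=582 h(292,292)=(292*31+292)%997=371 -> [582, 371]
  L3: h(582,371)=(582*31+371)%997=467 -> [467]
  root=467
After append 87 (leaves=[83, 50, 62, 98, 41, 18, 87]):
  L0: [83, 50, 62, 98, 41, 18, 87]
  L1: h(83,50)=(83*31+50)%997=629 h(62,98)=(62*31+98)%997=26 h(41,18)=(41*31+18)%997=292 h(87,87)=(87*31+87)%997=790 -> [629, 26, 292, 790]
  L2: h(629,26)=(629*31+26)%997=582 h(292,790)=(292*31+790)%997=869 -> [582, 869]
  L3: h(582,869)=(582*31+869)%997=965 -> [965]
  root=965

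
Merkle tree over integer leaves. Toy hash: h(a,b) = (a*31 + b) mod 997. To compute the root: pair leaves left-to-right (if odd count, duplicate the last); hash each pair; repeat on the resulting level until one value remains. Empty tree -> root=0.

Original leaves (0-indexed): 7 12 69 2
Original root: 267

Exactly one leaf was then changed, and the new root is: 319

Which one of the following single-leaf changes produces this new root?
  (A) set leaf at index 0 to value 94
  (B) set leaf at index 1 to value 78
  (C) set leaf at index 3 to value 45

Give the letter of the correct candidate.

Answer: B

Derivation:
Original leaves: [7, 12, 69, 2]
Target new root: 319
Try each candidate change and compute the resulting root:
Candidate A: set leaf[0] = 94 -> leaves = [94, 12, 69, 2]
  L0: [94, 12, 69, 2]
  L1: h(94,12)=(94*31+12)%997=932 h(69,2)=(69*31+2)%997=147 -> [932, 147]
  L2: h(932,147)=(932*31+147)%997=126 -> [126]
  root = 126 != target 319
Candidate B: set leaf[1] = 78 -> leaves = [7, 78, 69, 2]
  L0: [7, 78, 69, 2]
  L1: h(7,78)=(7*31+78)%997=295 h(69,2)=(69*31+2)%997=147 -> [295, 147]
  L2: h(295,147)=(295*31+147)%997=319 -> [319]
  root = 319 == target 319  ** MATCH **
Candidate C: set leaf[3] = 45 -> leaves = [7, 12, 69, 45]
  L0: [7, 12, 69, 45]
  L1: h(7,12)=(7*31+12)%997=229 h(69,45)=(69*31+45)%997=190 -> [229, 190]
  L2: h(229,190)=(229*31+190)%997=310 -> [310]
  root = 310 != target 319
Candidate B produces the target root.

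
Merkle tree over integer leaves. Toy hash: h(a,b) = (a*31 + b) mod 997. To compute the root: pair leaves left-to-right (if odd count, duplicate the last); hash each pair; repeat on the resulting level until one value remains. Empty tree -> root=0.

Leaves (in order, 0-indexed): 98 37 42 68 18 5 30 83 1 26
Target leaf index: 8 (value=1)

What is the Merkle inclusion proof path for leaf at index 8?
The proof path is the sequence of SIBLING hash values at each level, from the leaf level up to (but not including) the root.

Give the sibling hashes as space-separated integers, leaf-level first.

Answer: 26 57 827 86

Derivation:
L0 (leaves): [98, 37, 42, 68, 18, 5, 30, 83, 1, 26], target index=8
L1: h(98,37)=(98*31+37)%997=84 [pair 0] h(42,68)=(42*31+68)%997=373 [pair 1] h(18,5)=(18*31+5)%997=563 [pair 2] h(30,83)=(30*31+83)%997=16 [pair 3] h(1,26)=(1*31+26)%997=57 [pair 4] -> [84, 373, 563, 16, 57]
  Sibling for proof at L0: 26
L2: h(84,373)=(84*31+373)%997=983 [pair 0] h(563,16)=(563*31+16)%997=520 [pair 1] h(57,57)=(57*31+57)%997=827 [pair 2] -> [983, 520, 827]
  Sibling for proof at L1: 57
L3: h(983,520)=(983*31+520)%997=86 [pair 0] h(827,827)=(827*31+827)%997=542 [pair 1] -> [86, 542]
  Sibling for proof at L2: 827
L4: h(86,542)=(86*31+542)%997=217 [pair 0] -> [217]
  Sibling for proof at L3: 86
Root: 217
Proof path (sibling hashes from leaf to root): [26, 57, 827, 86]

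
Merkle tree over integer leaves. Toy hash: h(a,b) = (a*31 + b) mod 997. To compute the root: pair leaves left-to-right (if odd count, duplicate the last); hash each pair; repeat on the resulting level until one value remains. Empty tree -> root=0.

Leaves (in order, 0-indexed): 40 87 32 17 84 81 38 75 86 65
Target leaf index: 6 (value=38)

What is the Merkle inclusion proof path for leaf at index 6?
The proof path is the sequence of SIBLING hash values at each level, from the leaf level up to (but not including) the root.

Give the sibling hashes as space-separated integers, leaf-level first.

L0 (leaves): [40, 87, 32, 17, 84, 81, 38, 75, 86, 65], target index=6
L1: h(40,87)=(40*31+87)%997=330 [pair 0] h(32,17)=(32*31+17)%997=12 [pair 1] h(84,81)=(84*31+81)%997=691 [pair 2] h(38,75)=(38*31+75)%997=256 [pair 3] h(86,65)=(86*31+65)%997=737 [pair 4] -> [330, 12, 691, 256, 737]
  Sibling for proof at L0: 75
L2: h(330,12)=(330*31+12)%997=272 [pair 0] h(691,256)=(691*31+256)%997=740 [pair 1] h(737,737)=(737*31+737)%997=653 [pair 2] -> [272, 740, 653]
  Sibling for proof at L1: 691
L3: h(272,740)=(272*31+740)%997=199 [pair 0] h(653,653)=(653*31+653)%997=956 [pair 1] -> [199, 956]
  Sibling for proof at L2: 272
L4: h(199,956)=(199*31+956)%997=146 [pair 0] -> [146]
  Sibling for proof at L3: 956
Root: 146
Proof path (sibling hashes from leaf to root): [75, 691, 272, 956]

Answer: 75 691 272 956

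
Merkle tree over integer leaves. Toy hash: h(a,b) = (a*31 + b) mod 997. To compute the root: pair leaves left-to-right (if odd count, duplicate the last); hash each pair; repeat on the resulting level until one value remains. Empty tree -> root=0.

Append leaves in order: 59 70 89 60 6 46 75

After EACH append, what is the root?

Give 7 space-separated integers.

Answer: 59 902 900 871 244 527 701

Derivation:
After append 59 (leaves=[59]):
  L0: [59]
  root=59
After append 70 (leaves=[59, 70]):
  L0: [59, 70]
  L1: h(59,70)=(59*31+70)%997=902 -> [902]
  root=902
After append 89 (leaves=[59, 70, 89]):
  L0: [59, 70, 89]
  L1: h(59,70)=(59*31+70)%997=902 h(89,89)=(89*31+89)%997=854 -> [902, 854]
  L2: h(902,854)=(902*31+854)%997=900 -> [900]
  root=900
After append 60 (leaves=[59, 70, 89, 60]):
  L0: [59, 70, 89, 60]
  L1: h(59,70)=(59*31+70)%997=902 h(89,60)=(89*31+60)%997=825 -> [902, 825]
  L2: h(902,825)=(902*31+825)%997=871 -> [871]
  root=871
After append 6 (leaves=[59, 70, 89, 60, 6]):
  L0: [59, 70, 89, 60, 6]
  L1: h(59,70)=(59*31+70)%997=902 h(89,60)=(89*31+60)%997=825 h(6,6)=(6*31+6)%997=192 -> [902, 825, 192]
  L2: h(902,825)=(902*31+825)%997=871 h(192,192)=(192*31+192)%997=162 -> [871, 162]
  L3: h(871,162)=(871*31+162)%997=244 -> [244]
  root=244
After append 46 (leaves=[59, 70, 89, 60, 6, 46]):
  L0: [59, 70, 89, 60, 6, 46]
  L1: h(59,70)=(59*31+70)%997=902 h(89,60)=(89*31+60)%997=825 h(6,46)=(6*31+46)%997=232 -> [902, 825, 232]
  L2: h(902,825)=(902*31+825)%997=871 h(232,232)=(232*31+232)%997=445 -> [871, 445]
  L3: h(871,445)=(871*31+445)%997=527 -> [527]
  root=527
After append 75 (leaves=[59, 70, 89, 60, 6, 46, 75]):
  L0: [59, 70, 89, 60, 6, 46, 75]
  L1: h(59,70)=(59*31+70)%997=902 h(89,60)=(89*31+60)%997=825 h(6,46)=(6*31+46)%997=232 h(75,75)=(75*31+75)%997=406 -> [902, 825, 232, 406]
  L2: h(902,825)=(902*31+825)%997=871 h(232,406)=(232*31+406)%997=619 -> [871, 619]
  L3: h(871,619)=(871*31+619)%997=701 -> [701]
  root=701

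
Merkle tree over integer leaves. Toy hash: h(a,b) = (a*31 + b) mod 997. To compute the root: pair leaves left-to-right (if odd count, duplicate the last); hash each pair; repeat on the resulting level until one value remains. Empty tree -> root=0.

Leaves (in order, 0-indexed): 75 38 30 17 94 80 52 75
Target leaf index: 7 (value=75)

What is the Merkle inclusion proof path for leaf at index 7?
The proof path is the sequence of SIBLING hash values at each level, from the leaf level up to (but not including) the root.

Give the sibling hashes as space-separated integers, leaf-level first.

L0 (leaves): [75, 38, 30, 17, 94, 80, 52, 75], target index=7
L1: h(75,38)=(75*31+38)%997=369 [pair 0] h(30,17)=(30*31+17)%997=947 [pair 1] h(94,80)=(94*31+80)%997=3 [pair 2] h(52,75)=(52*31+75)%997=690 [pair 3] -> [369, 947, 3, 690]
  Sibling for proof at L0: 52
L2: h(369,947)=(369*31+947)%997=422 [pair 0] h(3,690)=(3*31+690)%997=783 [pair 1] -> [422, 783]
  Sibling for proof at L1: 3
L3: h(422,783)=(422*31+783)%997=904 [pair 0] -> [904]
  Sibling for proof at L2: 422
Root: 904
Proof path (sibling hashes from leaf to root): [52, 3, 422]

Answer: 52 3 422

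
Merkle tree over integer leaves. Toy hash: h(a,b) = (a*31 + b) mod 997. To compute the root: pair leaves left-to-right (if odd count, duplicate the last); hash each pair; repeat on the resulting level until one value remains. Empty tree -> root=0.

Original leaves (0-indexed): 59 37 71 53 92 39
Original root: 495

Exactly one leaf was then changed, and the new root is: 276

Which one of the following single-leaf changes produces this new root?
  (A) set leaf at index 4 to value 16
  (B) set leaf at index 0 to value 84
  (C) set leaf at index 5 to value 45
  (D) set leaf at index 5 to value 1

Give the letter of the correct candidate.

Original leaves: [59, 37, 71, 53, 92, 39]
Target new root: 276
Try each candidate change and compute the resulting root:
Candidate A: set leaf[4] = 16 -> leaves = [59, 37, 71, 53, 16, 39]
  L0: [59, 37, 71, 53, 16, 39]
  L1: h(59,37)=(59*31+37)%997=869 h(71,53)=(71*31+53)%997=260 h(16,39)=(16*31+39)%997=535 -> [869, 260, 535]
  L2: h(869,260)=(869*31+260)%997=280 h(535,535)=(535*31+535)%997=171 -> [280, 171]
  L3: h(280,171)=(280*31+171)%997=875 -> [875]
  root = 875 != target 276
Candidate B: set leaf[0] = 84 -> leaves = [84, 37, 71, 53, 92, 39]
  L0: [84, 37, 71, 53, 92, 39]
  L1: h(84,37)=(84*31+37)%997=647 h(71,53)=(71*31+53)%997=260 h(92,39)=(92*31+39)%997=897 -> [647, 260, 897]
  L2: h(647,260)=(647*31+260)%997=377 h(897,897)=(897*31+897)%997=788 -> [377, 788]
  L3: h(377,788)=(377*31+788)%997=511 -> [511]
  root = 511 != target 276
Candidate C: set leaf[5] = 45 -> leaves = [59, 37, 71, 53, 92, 45]
  L0: [59, 37, 71, 53, 92, 45]
  L1: h(59,37)=(59*31+37)%997=869 h(71,53)=(71*31+53)%997=260 h(92,45)=(92*31+45)%997=903 -> [869, 260, 903]
  L2: h(869,260)=(869*31+260)%997=280 h(903,903)=(903*31+903)%997=980 -> [280, 980]
  L3: h(280,980)=(280*31+980)%997=687 -> [687]
  root = 687 != target 276
Candidate D: set leaf[5] = 1 -> leaves = [59, 37, 71, 53, 92, 1]
  L0: [59, 37, 71, 53, 92, 1]
  L1: h(59,37)=(59*31+37)%997=869 h(71,53)=(71*31+53)%997=260 h(92,1)=(92*31+1)%997=859 -> [869, 260, 859]
  L2: h(869,260)=(869*31+260)%997=280 h(859,859)=(859*31+859)%997=569 -> [280, 569]
  L3: h(280,569)=(280*31+569)%997=276 -> [276]
  root = 276 == target 276  ** MATCH **
Candidate D produces the target root.

Answer: D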